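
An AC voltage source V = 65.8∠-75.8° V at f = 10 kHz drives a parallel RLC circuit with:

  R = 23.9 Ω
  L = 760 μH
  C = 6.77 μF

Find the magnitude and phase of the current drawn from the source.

Step 1 — Angular frequency: ω = 2π·f = 2π·1e+04 = 6.283e+04 rad/s.
Step 2 — Component impedances:
  R: Z = R = 23.9 Ω
  L: Z = jωL = j·6.283e+04·0.00076 = 0 + j47.75 Ω
  C: Z = 1/(jωC) = -j/(ω·C) = 0 - j2.351 Ω
Step 3 — Parallel combination: 1/Z_total = 1/R + 1/L + 1/C; Z_total = 0.2531 - j2.446 Ω = 2.459∠-84.1° Ω.
Step 4 — Source phasor: V = 65.8∠-75.8° V = 16.14 - j63.79 V.
Step 5 — Ohm's law: I = V / Z_total = (16.14 - j63.79) / (0.2531 - j2.446) = 26.47 + j3.859 A.
Step 6 — Convert to polar: |I| = 26.75 A, ∠I = 8.3°.

I = 26.75∠8.3° A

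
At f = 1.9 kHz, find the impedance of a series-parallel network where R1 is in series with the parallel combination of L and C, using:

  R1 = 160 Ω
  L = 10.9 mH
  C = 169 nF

Step 1 — Angular frequency: ω = 2π·f = 2π·1900 = 1.194e+04 rad/s.
Step 2 — Component impedances:
  R1: Z = R = 160 Ω
  L: Z = jωL = j·1.194e+04·0.0109 = 0 + j130.1 Ω
  C: Z = 1/(jωC) = -j/(ω·C) = 0 - j495.7 Ω
Step 3 — Parallel branch: L || C = 1/(1/L + 1/C) = 0 + j176.4 Ω.
Step 4 — Series with R1: Z_total = R1 + (L || C) = 160 + j176.4 Ω = 238.2∠47.8° Ω.

Z = 160 + j176.4 Ω = 238.2∠47.8° Ω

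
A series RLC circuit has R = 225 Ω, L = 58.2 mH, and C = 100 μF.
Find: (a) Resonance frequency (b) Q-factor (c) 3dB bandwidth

Step 1 — Resonance condition Im(Z)=0 gives ω₀ = 1/√(LC).
Step 2 — ω₀ = 1/√(0.0582·0.0001) = 414.5 rad/s.
Step 3 — f₀ = ω₀/(2π) = 65.97 Hz.
Step 4 — Series Q: Q = ω₀L/R = 414.5·0.0582/225 = 0.1072.
Step 5 — 3dB bandwidth: Δω = ω₀/Q = 3866 rad/s; BW = Δω/(2π) = 615.3 Hz.

(a) f₀ = 65.97 Hz  (b) Q = 0.1072  (c) BW = 615.3 Hz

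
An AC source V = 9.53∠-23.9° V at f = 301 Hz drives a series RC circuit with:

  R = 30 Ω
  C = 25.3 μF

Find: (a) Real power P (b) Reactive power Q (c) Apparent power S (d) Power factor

Step 1 — Angular frequency: ω = 2π·f = 2π·301 = 1891 rad/s.
Step 2 — Component impedances:
  R: Z = R = 30 Ω
  C: Z = 1/(jωC) = -j/(ω·C) = 0 - j20.9 Ω
Step 3 — Series combination: Z_total = R + C = 30 - j20.9 Ω = 36.56∠-34.9° Ω.
Step 4 — Source phasor: V = 9.53∠-23.9° V = 8.713 - j3.861 V.
Step 5 — Current: I = V / Z = 0.2559 + j0.04957 A = 0.2607∠11.0° A.
Step 6 — Complex power: S = V·I* = 2.038 - j1.42 VA.
Step 7 — Real power: P = Re(S) = 2.038 W.
Step 8 — Reactive power: Q = Im(S) = -1.42 VAR.
Step 9 — Apparent power: |S| = 2.484 VA.
Step 10 — Power factor: PF = P/|S| = 0.8205 (leading).

(a) P = 2.038 W  (b) Q = -1.42 VAR  (c) S = 2.484 VA  (d) PF = 0.8205 (leading)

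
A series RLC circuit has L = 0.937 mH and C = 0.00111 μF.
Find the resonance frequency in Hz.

Step 1 — Resonance condition Im(Z)=0 gives ω₀ = 1/√(LC).
Step 2 — ω₀ = 1/√(0.000937·1.11e-09) = 9.805e+05 rad/s.
Step 3 — f₀ = ω₀/(2π) = 1.561e+05 Hz.

f₀ = 1.561e+05 Hz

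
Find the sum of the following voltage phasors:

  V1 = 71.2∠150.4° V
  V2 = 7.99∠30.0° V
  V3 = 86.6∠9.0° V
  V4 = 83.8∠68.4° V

Step 1 — Convert each phasor to rectangular form:
  V1 = 71.2·(cos(150.4°) + j·sin(150.4°)) = -61.91 + j35.17 V
  V2 = 7.99·(cos(30.0°) + j·sin(30.0°)) = 6.92 + j3.995 V
  V3 = 86.6·(cos(9.0°) + j·sin(9.0°)) = 85.53 + j13.55 V
  V4 = 83.8·(cos(68.4°) + j·sin(68.4°)) = 30.85 + j77.92 V
Step 2 — Sum components: V_total = 61.39 + j130.6 V.
Step 3 — Convert to polar: |V_total| = 144.3 V, ∠V_total = 64.8°.

V_total = 144.3∠64.8° V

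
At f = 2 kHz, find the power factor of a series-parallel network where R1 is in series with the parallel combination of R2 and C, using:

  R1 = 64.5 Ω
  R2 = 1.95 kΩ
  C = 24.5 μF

Step 1 — Angular frequency: ω = 2π·f = 2π·2000 = 1.257e+04 rad/s.
Step 2 — Component impedances:
  R1: Z = R = 64.5 Ω
  R2: Z = R = 1950 Ω
  C: Z = 1/(jωC) = -j/(ω·C) = 0 - j3.248 Ω
Step 3 — Parallel branch: R2 || C = 1/(1/R2 + 1/C) = 0.00541 - j3.248 Ω.
Step 4 — Series with R1: Z_total = R1 + (R2 || C) = 64.51 - j3.248 Ω = 64.59∠-2.9° Ω.
Step 5 — Power factor: PF = cos(φ) = Re(Z)/|Z| = 64.505/64.587 = 0.9987.
Step 6 — Type: Im(Z) = -3.248 ⇒ leading (phase φ = -2.9°).

PF = 0.9987 (leading, φ = -2.9°)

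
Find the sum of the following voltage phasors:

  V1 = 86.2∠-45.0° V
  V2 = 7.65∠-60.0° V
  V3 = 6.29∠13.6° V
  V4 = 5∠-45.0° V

Step 1 — Convert each phasor to rectangular form:
  V1 = 86.2·(cos(-45.0°) + j·sin(-45.0°)) = 60.95 - j60.95 V
  V2 = 7.65·(cos(-60.0°) + j·sin(-60.0°)) = 3.825 - j6.625 V
  V3 = 6.29·(cos(13.6°) + j·sin(13.6°)) = 6.114 + j1.479 V
  V4 = 5·(cos(-45.0°) + j·sin(-45.0°)) = 3.536 - j3.536 V
Step 2 — Sum components: V_total = 74.43 - j69.63 V.
Step 3 — Convert to polar: |V_total| = 101.9 V, ∠V_total = -43.1°.

V_total = 101.9∠-43.1° V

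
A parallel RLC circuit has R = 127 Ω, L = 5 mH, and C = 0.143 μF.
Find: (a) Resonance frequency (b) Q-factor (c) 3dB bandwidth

Step 1 — Resonance: ω₀ = 1/√(LC) = 1/√(0.005·1.43e-07) = 3.74e+04 rad/s.
Step 2 — f₀ = ω₀/(2π) = 5952 Hz.
Step 3 — Parallel Q: Q = R/(ω₀L) = 127/(3.74e+04·0.005) = 0.6792.
Step 4 — Bandwidth: Δω = ω₀/Q = 5.506e+04 rad/s; BW = Δω/(2π) = 8764 Hz.

(a) f₀ = 5952 Hz  (b) Q = 0.6792  (c) BW = 8764 Hz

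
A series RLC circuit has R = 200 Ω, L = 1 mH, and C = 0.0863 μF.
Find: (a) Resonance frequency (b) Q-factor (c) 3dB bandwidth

Step 1 — Resonance condition Im(Z)=0 gives ω₀ = 1/√(LC).
Step 2 — ω₀ = 1/√(0.001·8.63e-08) = 1.076e+05 rad/s.
Step 3 — f₀ = ω₀/(2π) = 1.713e+04 Hz.
Step 4 — Series Q: Q = ω₀L/R = 1.076e+05·0.001/200 = 0.5382.
Step 5 — 3dB bandwidth: Δω = ω₀/Q = 2e+05 rad/s; BW = Δω/(2π) = 3.183e+04 Hz.

(a) f₀ = 1.713e+04 Hz  (b) Q = 0.5382  (c) BW = 3.183e+04 Hz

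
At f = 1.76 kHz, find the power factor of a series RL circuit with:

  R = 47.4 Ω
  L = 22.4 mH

Step 1 — Angular frequency: ω = 2π·f = 2π·1760 = 1.106e+04 rad/s.
Step 2 — Component impedances:
  R: Z = R = 47.4 Ω
  L: Z = jωL = j·1.106e+04·0.0224 = 0 + j247.7 Ω
Step 3 — Series combination: Z_total = R + L = 47.4 + j247.7 Ω = 252.2∠79.2° Ω.
Step 4 — Power factor: PF = cos(φ) = Re(Z)/|Z| = 47.4/252.2 = 0.1879.
Step 5 — Type: Im(Z) = 247.7 ⇒ lagging (phase φ = 79.2°).

PF = 0.1879 (lagging, φ = 79.2°)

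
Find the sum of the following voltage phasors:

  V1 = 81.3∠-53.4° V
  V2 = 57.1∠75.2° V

Step 1 — Convert each phasor to rectangular form:
  V1 = 81.3·(cos(-53.4°) + j·sin(-53.4°)) = 48.47 - j65.27 V
  V2 = 57.1·(cos(75.2°) + j·sin(75.2°)) = 14.59 + j55.21 V
Step 2 — Sum components: V_total = 63.06 - j10.06 V.
Step 3 — Convert to polar: |V_total| = 63.86 V, ∠V_total = -9.1°.

V_total = 63.86∠-9.1° V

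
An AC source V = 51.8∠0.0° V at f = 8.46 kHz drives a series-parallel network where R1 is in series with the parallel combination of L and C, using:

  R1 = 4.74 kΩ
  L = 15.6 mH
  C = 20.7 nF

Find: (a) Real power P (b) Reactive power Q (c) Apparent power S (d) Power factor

Step 1 — Angular frequency: ω = 2π·f = 2π·8460 = 5.316e+04 rad/s.
Step 2 — Component impedances:
  R1: Z = R = 4740 Ω
  L: Z = jωL = j·5.316e+04·0.0156 = 0 + j829.2 Ω
  C: Z = 1/(jωC) = -j/(ω·C) = 0 - j908.8 Ω
Step 3 — Parallel branch: L || C = 1/(1/L + 1/C) = 0 + j9468 Ω.
Step 4 — Series with R1: Z_total = R1 + (L || C) = 4740 + j9468 Ω = 1.059e+04∠63.4° Ω.
Step 5 — Source phasor: V = 51.8∠0.0° V = 51.8 V.
Step 6 — Current: I = V / Z = 0.00219 - j0.004375 A = 0.004892∠-63.4° A.
Step 7 — Complex power: S = V·I* = 0.1134 + j0.2266 VA.
Step 8 — Real power: P = Re(S) = 0.1134 W.
Step 9 — Reactive power: Q = Im(S) = 0.2266 VAR.
Step 10 — Apparent power: |S| = 0.2534 VA.
Step 11 — Power factor: PF = P/|S| = 0.4477 (lagging).

(a) P = 0.1134 W  (b) Q = 0.2266 VAR  (c) S = 0.2534 VA  (d) PF = 0.4477 (lagging)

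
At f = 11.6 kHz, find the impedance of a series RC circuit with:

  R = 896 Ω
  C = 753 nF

Step 1 — Angular frequency: ω = 2π·f = 2π·1.16e+04 = 7.288e+04 rad/s.
Step 2 — Component impedances:
  R: Z = R = 896 Ω
  C: Z = 1/(jωC) = -j/(ω·C) = 0 - j18.22 Ω
Step 3 — Series combination: Z_total = R + C = 896 - j18.22 Ω = 896.2∠-1.2° Ω.

Z = 896 - j18.22 Ω = 896.2∠-1.2° Ω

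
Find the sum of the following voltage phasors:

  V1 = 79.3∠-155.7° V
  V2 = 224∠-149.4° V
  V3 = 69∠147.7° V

Step 1 — Convert each phasor to rectangular form:
  V1 = 79.3·(cos(-155.7°) + j·sin(-155.7°)) = -72.27 - j32.63 V
  V2 = 224·(cos(-149.4°) + j·sin(-149.4°)) = -192.8 - j114 V
  V3 = 69·(cos(147.7°) + j·sin(147.7°)) = -58.32 + j36.87 V
Step 2 — Sum components: V_total = -323.4 - j109.8 V.
Step 3 — Convert to polar: |V_total| = 341.5 V, ∠V_total = -161.2°.

V_total = 341.5∠-161.2° V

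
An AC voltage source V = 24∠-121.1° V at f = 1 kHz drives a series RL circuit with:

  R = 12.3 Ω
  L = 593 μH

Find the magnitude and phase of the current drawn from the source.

Step 1 — Angular frequency: ω = 2π·f = 2π·1000 = 6283 rad/s.
Step 2 — Component impedances:
  R: Z = R = 12.3 Ω
  L: Z = jωL = j·6283·0.000593 = 0 + j3.726 Ω
Step 3 — Series combination: Z_total = R + L = 12.3 + j3.726 Ω = 12.85∠16.9° Ω.
Step 4 — Source phasor: V = 24∠-121.1° V = -12.4 - j20.55 V.
Step 5 — Ohm's law: I = V / Z_total = (-12.4 - j20.55) / (12.3 + j3.726) = -1.387 - j1.251 A.
Step 6 — Convert to polar: |I| = 1.867 A, ∠I = -138.0°.

I = 1.867∠-138.0° A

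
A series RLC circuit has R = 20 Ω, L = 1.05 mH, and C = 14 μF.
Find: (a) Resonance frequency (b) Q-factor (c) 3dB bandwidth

Step 1 — Resonance: ω₀ = 1/√(LC) = 1/√(0.00105·1.4e-05) = 8248 rad/s.
Step 2 — f₀ = ω₀/(2π) = 1313 Hz.
Step 3 — Series Q: Q = ω₀L/R = 8248·0.00105/20 = 0.433.
Step 4 — Bandwidth: Δω = ω₀/Q = 1.905e+04 rad/s; BW = Δω/(2π) = 3032 Hz.

(a) f₀ = 1313 Hz  (b) Q = 0.433  (c) BW = 3032 Hz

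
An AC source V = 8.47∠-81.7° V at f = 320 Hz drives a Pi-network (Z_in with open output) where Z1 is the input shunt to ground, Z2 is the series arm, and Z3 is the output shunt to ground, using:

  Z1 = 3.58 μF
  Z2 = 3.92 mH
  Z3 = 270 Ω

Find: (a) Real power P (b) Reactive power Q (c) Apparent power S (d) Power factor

Step 1 — Angular frequency: ω = 2π·f = 2π·320 = 2011 rad/s.
Step 2 — Component impedances:
  Z1: Z = 1/(jωC) = -j/(ω·C) = 0 - j138.9 Ω
  Z2: Z = jωL = j·2011·0.00392 = 0 + j7.882 Ω
  Z3: Z = R = 270 Ω
Step 3 — With open output, the series arm Z2 and the output shunt Z3 appear in series to ground: Z2 + Z3 = 270 + j7.882 Ω.
Step 4 — Parallel with input shunt Z1: Z_in = Z1 || (Z2 + Z3) = 57.86 - j110.8 Ω = 125∠-62.4° Ω.
Step 5 — Source phasor: V = 8.47∠-81.7° V = 1.223 - j8.381 V.
Step 6 — Current: I = V / Z = 0.06395 - j0.02235 A = 0.06774∠-19.3° A.
Step 7 — Complex power: S = V·I* = 0.2655 - j0.5086 VA.
Step 8 — Real power: P = Re(S) = 0.2655 W.
Step 9 — Reactive power: Q = Im(S) = -0.5086 VAR.
Step 10 — Apparent power: |S| = 0.5738 VA.
Step 11 — Power factor: PF = P/|S| = 0.4627 (leading).

(a) P = 0.2655 W  (b) Q = -0.5086 VAR  (c) S = 0.5738 VA  (d) PF = 0.4627 (leading)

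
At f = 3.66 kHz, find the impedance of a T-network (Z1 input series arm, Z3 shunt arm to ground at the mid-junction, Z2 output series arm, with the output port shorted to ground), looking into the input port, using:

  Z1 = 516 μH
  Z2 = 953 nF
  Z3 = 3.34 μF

Step 1 — Angular frequency: ω = 2π·f = 2π·3660 = 2.3e+04 rad/s.
Step 2 — Component impedances:
  Z1: Z = jωL = j·2.3e+04·0.000516 = 0 + j11.87 Ω
  Z2: Z = 1/(jωC) = -j/(ω·C) = 0 - j45.63 Ω
  Z3: Z = 1/(jωC) = -j/(ω·C) = 0 - j13.02 Ω
Step 3 — With the output port shorted to ground, the output series arm Z2 runs from the junction to ground; the shunt arm Z3 also runs from the junction to ground. They appear in parallel: Z3 || Z2 = 0 - j10.13 Ω.
Step 4 — Series with input arm Z1: Z_in = Z1 + (Z3 || Z2) = 0 + j1.737 Ω = 1.737∠90.0° Ω.

Z = 0 + j1.737 Ω = 1.737∠90.0° Ω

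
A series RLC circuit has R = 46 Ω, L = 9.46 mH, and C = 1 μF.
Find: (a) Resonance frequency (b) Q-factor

Step 1 — Resonance condition Im(Z)=0 gives ω₀ = 1/√(LC).
Step 2 — ω₀ = 1/√(0.00946·1e-06) = 1.028e+04 rad/s.
Step 3 — f₀ = ω₀/(2π) = 1636 Hz.
Step 4 — Series Q: Q = ω₀L/R = 1.028e+04·0.00946/46 = 2.114.

(a) f₀ = 1636 Hz  (b) Q = 2.114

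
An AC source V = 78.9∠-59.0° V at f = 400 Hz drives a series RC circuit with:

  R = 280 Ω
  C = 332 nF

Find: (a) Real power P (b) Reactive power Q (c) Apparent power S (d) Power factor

Step 1 — Angular frequency: ω = 2π·f = 2π·400 = 2513 rad/s.
Step 2 — Component impedances:
  R: Z = R = 280 Ω
  C: Z = 1/(jωC) = -j/(ω·C) = 0 - j1198 Ω
Step 3 — Series combination: Z_total = R + C = 280 - j1198 Ω = 1231∠-76.8° Ω.
Step 4 — Source phasor: V = 78.9∠-59.0° V = 40.64 - j67.63 V.
Step 5 — Current: I = V / Z = 0.06102 + j0.01965 A = 0.06411∠17.8° A.
Step 6 — Complex power: S = V·I* = 1.151 - j4.926 VA.
Step 7 — Real power: P = Re(S) = 1.151 W.
Step 8 — Reactive power: Q = Im(S) = -4.926 VAR.
Step 9 — Apparent power: |S| = 5.058 VA.
Step 10 — Power factor: PF = P/|S| = 0.2275 (leading).

(a) P = 1.151 W  (b) Q = -4.926 VAR  (c) S = 5.058 VA  (d) PF = 0.2275 (leading)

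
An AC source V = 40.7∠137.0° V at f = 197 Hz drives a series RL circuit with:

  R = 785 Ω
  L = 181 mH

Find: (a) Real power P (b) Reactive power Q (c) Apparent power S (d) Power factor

Step 1 — Angular frequency: ω = 2π·f = 2π·197 = 1238 rad/s.
Step 2 — Component impedances:
  R: Z = R = 785 Ω
  L: Z = jωL = j·1238·0.181 = 0 + j224 Ω
Step 3 — Series combination: Z_total = R + L = 785 + j224 Ω = 816.3∠15.9° Ω.
Step 4 — Source phasor: V = 40.7∠137.0° V = -29.77 + j27.76 V.
Step 5 — Current: I = V / Z = -0.02573 + j0.0427 A = 0.04986∠121.1° A.
Step 6 — Complex power: S = V·I* = 1.951 + j0.5569 VA.
Step 7 — Real power: P = Re(S) = 1.951 W.
Step 8 — Reactive power: Q = Im(S) = 0.5569 VAR.
Step 9 — Apparent power: |S| = 2.029 VA.
Step 10 — Power factor: PF = P/|S| = 0.9616 (lagging).

(a) P = 1.951 W  (b) Q = 0.5569 VAR  (c) S = 2.029 VA  (d) PF = 0.9616 (lagging)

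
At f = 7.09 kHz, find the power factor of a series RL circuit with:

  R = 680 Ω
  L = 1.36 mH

Step 1 — Angular frequency: ω = 2π·f = 2π·7090 = 4.455e+04 rad/s.
Step 2 — Component impedances:
  R: Z = R = 680 Ω
  L: Z = jωL = j·4.455e+04·0.00136 = 0 + j60.58 Ω
Step 3 — Series combination: Z_total = R + L = 680 + j60.58 Ω = 682.7∠5.1° Ω.
Step 4 — Power factor: PF = cos(φ) = Re(Z)/|Z| = 680/682.69 = 0.9961.
Step 5 — Type: Im(Z) = 60.58 ⇒ lagging (phase φ = 5.1°).

PF = 0.9961 (lagging, φ = 5.1°)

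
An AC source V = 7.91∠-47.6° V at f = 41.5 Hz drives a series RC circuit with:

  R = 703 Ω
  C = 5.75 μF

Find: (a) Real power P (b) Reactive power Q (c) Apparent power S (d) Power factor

Step 1 — Angular frequency: ω = 2π·f = 2π·41.5 = 260.8 rad/s.
Step 2 — Component impedances:
  R: Z = R = 703 Ω
  C: Z = 1/(jωC) = -j/(ω·C) = 0 - j667 Ω
Step 3 — Series combination: Z_total = R + C = 703 - j667 Ω = 969∠-43.5° Ω.
Step 4 — Source phasor: V = 7.91∠-47.6° V = 5.334 - j5.841 V.
Step 5 — Current: I = V / Z = 0.008142 - j0.0005846 A = 0.008163∠-4.1° A.
Step 6 — Complex power: S = V·I* = 0.04684 - j0.04444 VA.
Step 7 — Real power: P = Re(S) = 0.04684 W.
Step 8 — Reactive power: Q = Im(S) = -0.04444 VAR.
Step 9 — Apparent power: |S| = 0.06457 VA.
Step 10 — Power factor: PF = P/|S| = 0.7255 (leading).

(a) P = 0.04684 W  (b) Q = -0.04444 VAR  (c) S = 0.06457 VA  (d) PF = 0.7255 (leading)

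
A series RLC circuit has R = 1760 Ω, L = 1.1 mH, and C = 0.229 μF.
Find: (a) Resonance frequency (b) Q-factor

Step 1 — Resonance condition Im(Z)=0 gives ω₀ = 1/√(LC).
Step 2 — ω₀ = 1/√(0.0011·2.29e-07) = 6.301e+04 rad/s.
Step 3 — f₀ = ω₀/(2π) = 1.003e+04 Hz.
Step 4 — Series Q: Q = ω₀L/R = 6.301e+04·0.0011/1760 = 0.03938.

(a) f₀ = 1.003e+04 Hz  (b) Q = 0.03938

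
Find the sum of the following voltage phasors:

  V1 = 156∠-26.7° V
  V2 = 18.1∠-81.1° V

Step 1 — Convert each phasor to rectangular form:
  V1 = 156·(cos(-26.7°) + j·sin(-26.7°)) = 139.4 - j70.09 V
  V2 = 18.1·(cos(-81.1°) + j·sin(-81.1°)) = 2.8 - j17.88 V
Step 2 — Sum components: V_total = 142.2 - j87.98 V.
Step 3 — Convert to polar: |V_total| = 167.2 V, ∠V_total = -31.8°.

V_total = 167.2∠-31.8° V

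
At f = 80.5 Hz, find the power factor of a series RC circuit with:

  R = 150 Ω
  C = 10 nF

Step 1 — Angular frequency: ω = 2π·f = 2π·80.5 = 505.8 rad/s.
Step 2 — Component impedances:
  R: Z = R = 150 Ω
  C: Z = 1/(jωC) = -j/(ω·C) = 0 - j1.977e+05 Ω
Step 3 — Series combination: Z_total = R + C = 150 - j1.977e+05 Ω = 1.977e+05∠-90.0° Ω.
Step 4 — Power factor: PF = cos(φ) = Re(Z)/|Z| = 150/1.977e+05 = 0.0007587.
Step 5 — Type: Im(Z) = -1.977e+05 ⇒ leading (phase φ = -90.0°).

PF = 0.0007587 (leading, φ = -90.0°)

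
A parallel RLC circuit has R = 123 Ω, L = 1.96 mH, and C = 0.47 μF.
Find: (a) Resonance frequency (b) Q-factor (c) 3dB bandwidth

Step 1 — Resonance: ω₀ = 1/√(LC) = 1/√(0.00196·4.7e-07) = 3.295e+04 rad/s.
Step 2 — f₀ = ω₀/(2π) = 5244 Hz.
Step 3 — Parallel Q: Q = R/(ω₀L) = 123/(3.295e+04·0.00196) = 1.905.
Step 4 — Bandwidth: Δω = ω₀/Q = 1.73e+04 rad/s; BW = Δω/(2π) = 2753 Hz.

(a) f₀ = 5244 Hz  (b) Q = 1.905  (c) BW = 2753 Hz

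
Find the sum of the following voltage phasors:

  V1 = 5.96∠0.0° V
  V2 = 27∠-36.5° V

Step 1 — Convert each phasor to rectangular form:
  V1 = 5.96·(cos(0.0°) + j·sin(0.0°)) = 5.96 V
  V2 = 27·(cos(-36.5°) + j·sin(-36.5°)) = 21.7 - j16.06 V
Step 2 — Sum components: V_total = 27.66 - j16.06 V.
Step 3 — Convert to polar: |V_total| = 31.99 V, ∠V_total = -30.1°.

V_total = 31.99∠-30.1° V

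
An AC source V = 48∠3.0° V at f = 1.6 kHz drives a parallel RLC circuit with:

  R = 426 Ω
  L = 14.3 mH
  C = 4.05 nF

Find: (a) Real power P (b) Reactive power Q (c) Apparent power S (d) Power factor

Step 1 — Angular frequency: ω = 2π·f = 2π·1600 = 1.005e+04 rad/s.
Step 2 — Component impedances:
  R: Z = R = 426 Ω
  L: Z = jωL = j·1.005e+04·0.0143 = 0 + j143.8 Ω
  C: Z = 1/(jωC) = -j/(ω·C) = 0 - j2.456e+04 Ω
Step 3 — Parallel combination: 1/Z_total = 1/R + 1/L + 1/C; Z_total = 44.01 + j129.7 Ω = 136.9∠71.3° Ω.
Step 4 — Source phasor: V = 48∠3.0° V = 47.93 + j2.512 V.
Step 5 — Current: I = V / Z = 0.1299 - j0.3256 A = 0.3505∠-68.3° A.
Step 6 — Complex power: S = V·I* = 5.408 + j15.93 VA.
Step 7 — Real power: P = Re(S) = 5.408 W.
Step 8 — Reactive power: Q = Im(S) = 15.93 VAR.
Step 9 — Apparent power: |S| = 16.83 VA.
Step 10 — Power factor: PF = P/|S| = 0.3214 (lagging).

(a) P = 5.408 W  (b) Q = 15.93 VAR  (c) S = 16.83 VA  (d) PF = 0.3214 (lagging)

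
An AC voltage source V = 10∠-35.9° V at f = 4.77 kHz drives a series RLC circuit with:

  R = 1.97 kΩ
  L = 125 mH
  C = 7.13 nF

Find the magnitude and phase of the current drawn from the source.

Step 1 — Angular frequency: ω = 2π·f = 2π·4770 = 2.997e+04 rad/s.
Step 2 — Component impedances:
  R: Z = R = 1970 Ω
  L: Z = jωL = j·2.997e+04·0.125 = 0 + j3746 Ω
  C: Z = 1/(jωC) = -j/(ω·C) = 0 - j4680 Ω
Step 3 — Series combination: Z_total = R + L + C = 1970 - j933.3 Ω = 2180∠-25.3° Ω.
Step 4 — Source phasor: V = 10∠-35.9° V = 8.1 - j5.864 V.
Step 5 — Ohm's law: I = V / Z_total = (8.1 - j5.864) / (1970 - j933.3) = 0.00451 - j0.00084 A.
Step 6 — Convert to polar: |I| = 0.004587 A, ∠I = -10.6°.

I = 0.004587∠-10.6° A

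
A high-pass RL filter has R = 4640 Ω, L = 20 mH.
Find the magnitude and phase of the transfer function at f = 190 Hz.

Step 1 — Angular frequency: ω = 2π·190 = 1194 rad/s.
Step 2 — Transfer function: H(jω) = jωL/(R + jωL).
Step 3 — Numerator jωL = j·23.88; denominator R + jωL = 4640 + j23.88.
Step 4 — H = 2.648e-05 + j0.005146.
Step 5 — Magnitude: |H| = 0.005146 (-45.8 dB); phase: φ = 89.7°.

|H| = 0.005146 (-45.8 dB), φ = 89.7°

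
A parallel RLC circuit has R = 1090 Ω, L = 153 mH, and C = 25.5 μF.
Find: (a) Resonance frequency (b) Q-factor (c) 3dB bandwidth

Step 1 — Resonance: ω₀ = 1/√(LC) = 1/√(0.153·2.55e-05) = 506.3 rad/s.
Step 2 — f₀ = ω₀/(2π) = 80.58 Hz.
Step 3 — Parallel Q: Q = R/(ω₀L) = 1090/(506.3·0.153) = 14.07.
Step 4 — Bandwidth: Δω = ω₀/Q = 35.98 rad/s; BW = Δω/(2π) = 5.726 Hz.

(a) f₀ = 80.58 Hz  (b) Q = 14.07  (c) BW = 5.726 Hz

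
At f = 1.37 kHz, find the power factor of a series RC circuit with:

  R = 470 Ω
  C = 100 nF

Step 1 — Angular frequency: ω = 2π·f = 2π·1370 = 8608 rad/s.
Step 2 — Component impedances:
  R: Z = R = 470 Ω
  C: Z = 1/(jωC) = -j/(ω·C) = 0 - j1162 Ω
Step 3 — Series combination: Z_total = R + C = 470 - j1162 Ω = 1253∠-68.0° Ω.
Step 4 — Power factor: PF = cos(φ) = Re(Z)/|Z| = 470/1253.2 = 0.375.
Step 5 — Type: Im(Z) = -1162 ⇒ leading (phase φ = -68.0°).

PF = 0.375 (leading, φ = -68.0°)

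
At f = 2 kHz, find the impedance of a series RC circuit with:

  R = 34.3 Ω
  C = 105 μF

Step 1 — Angular frequency: ω = 2π·f = 2π·2000 = 1.257e+04 rad/s.
Step 2 — Component impedances:
  R: Z = R = 34.3 Ω
  C: Z = 1/(jωC) = -j/(ω·C) = 0 - j0.7579 Ω
Step 3 — Series combination: Z_total = R + C = 34.3 - j0.7579 Ω = 34.31∠-1.3° Ω.

Z = 34.3 - j0.7579 Ω = 34.31∠-1.3° Ω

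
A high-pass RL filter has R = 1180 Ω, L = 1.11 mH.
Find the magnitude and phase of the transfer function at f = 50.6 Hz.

Step 1 — Angular frequency: ω = 2π·50.6 = 317.9 rad/s.
Step 2 — Transfer function: H(jω) = jωL/(R + jωL).
Step 3 — Numerator jωL = j·0.3529; denominator R + jωL = 1180 + j0.3529.
Step 4 — H = 8.944e-08 + j0.0002991.
Step 5 — Magnitude: |H| = 0.0002991 (-70.5 dB); phase: φ = 90.0°.

|H| = 0.0002991 (-70.5 dB), φ = 90.0°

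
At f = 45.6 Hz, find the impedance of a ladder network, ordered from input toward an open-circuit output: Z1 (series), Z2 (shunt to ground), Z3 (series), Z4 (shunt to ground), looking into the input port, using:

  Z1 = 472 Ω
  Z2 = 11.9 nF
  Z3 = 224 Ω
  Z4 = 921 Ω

Step 1 — Angular frequency: ω = 2π·f = 2π·45.6 = 286.5 rad/s.
Step 2 — Component impedances:
  Z1: Z = R = 472 Ω
  Z2: Z = 1/(jωC) = -j/(ω·C) = 0 - j2.933e+05 Ω
  Z3: Z = R = 224 Ω
  Z4: Z = R = 921 Ω
Step 3 — Ladder network (open output): work backward from the far end, alternating series and parallel combinations. Z_in = 1617 - j4.47 Ω = 1617∠-0.2° Ω.

Z = 1617 - j4.47 Ω = 1617∠-0.2° Ω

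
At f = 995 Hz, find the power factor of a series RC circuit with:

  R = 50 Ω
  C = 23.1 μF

Step 1 — Angular frequency: ω = 2π·f = 2π·995 = 6252 rad/s.
Step 2 — Component impedances:
  R: Z = R = 50 Ω
  C: Z = 1/(jωC) = -j/(ω·C) = 0 - j6.924 Ω
Step 3 — Series combination: Z_total = R + C = 50 - j6.924 Ω = 50.48∠-7.9° Ω.
Step 4 — Power factor: PF = cos(φ) = Re(Z)/|Z| = 50/50.48 = 0.9905.
Step 5 — Type: Im(Z) = -6.924 ⇒ leading (phase φ = -7.9°).

PF = 0.9905 (leading, φ = -7.9°)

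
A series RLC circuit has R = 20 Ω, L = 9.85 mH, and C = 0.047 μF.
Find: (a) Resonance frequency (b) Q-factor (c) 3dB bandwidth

Step 1 — Resonance: ω₀ = 1/√(LC) = 1/√(0.00985·4.7e-08) = 4.648e+04 rad/s.
Step 2 — f₀ = ω₀/(2π) = 7397 Hz.
Step 3 — Series Q: Q = ω₀L/R = 4.648e+04·0.00985/20 = 22.89.
Step 4 — Bandwidth: Δω = ω₀/Q = 2030 rad/s; BW = Δω/(2π) = 323.2 Hz.

(a) f₀ = 7397 Hz  (b) Q = 22.89  (c) BW = 323.2 Hz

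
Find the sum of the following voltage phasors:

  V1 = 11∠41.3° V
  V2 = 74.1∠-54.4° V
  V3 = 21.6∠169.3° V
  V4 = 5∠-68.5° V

Step 1 — Convert each phasor to rectangular form:
  V1 = 11·(cos(41.3°) + j·sin(41.3°)) = 8.264 + j7.26 V
  V2 = 74.1·(cos(-54.4°) + j·sin(-54.4°)) = 43.14 - j60.25 V
  V3 = 21.6·(cos(169.3°) + j·sin(169.3°)) = -21.22 + j4.01 V
  V4 = 5·(cos(-68.5°) + j·sin(-68.5°)) = 1.833 - j4.652 V
Step 2 — Sum components: V_total = 32.01 - j53.63 V.
Step 3 — Convert to polar: |V_total| = 62.46 V, ∠V_total = -59.2°.

V_total = 62.46∠-59.2° V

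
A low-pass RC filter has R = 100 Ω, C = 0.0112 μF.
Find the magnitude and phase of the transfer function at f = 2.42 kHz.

Step 1 — Angular frequency: ω = 2π·2420 = 1.521e+04 rad/s.
Step 2 — Transfer function: H(jω) = 1/(1 + jωRC).
Step 3 — Denominator: 1 + jωRC = 1 + j·1.521e+04·100·1.12e-08 = 1 + j0.01703.
Step 4 — H = 0.9997 - j0.01703.
Step 5 — Magnitude: |H| = 0.9999 (-0.0 dB); phase: φ = -1.0°.

|H| = 0.9999 (-0.0 dB), φ = -1.0°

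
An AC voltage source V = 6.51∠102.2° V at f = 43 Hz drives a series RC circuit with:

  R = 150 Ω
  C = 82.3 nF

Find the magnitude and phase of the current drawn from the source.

Step 1 — Angular frequency: ω = 2π·f = 2π·43 = 270.2 rad/s.
Step 2 — Component impedances:
  R: Z = R = 150 Ω
  C: Z = 1/(jωC) = -j/(ω·C) = 0 - j4.497e+04 Ω
Step 3 — Series combination: Z_total = R + C = 150 - j4.497e+04 Ω = 4.497e+04∠-89.8° Ω.
Step 4 — Source phasor: V = 6.51∠102.2° V = -1.376 + j6.363 V.
Step 5 — Ohm's law: I = V / Z_total = (-1.376 + j6.363) / (150 - j4.497e+04) = -0.0001416 - j3.012e-05 A.
Step 6 — Convert to polar: |I| = 0.0001448 A, ∠I = -168.0°.

I = 0.0001448∠-168.0° A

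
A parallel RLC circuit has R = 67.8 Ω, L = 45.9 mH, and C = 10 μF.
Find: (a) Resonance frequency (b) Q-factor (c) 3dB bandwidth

Step 1 — Resonance: ω₀ = 1/√(LC) = 1/√(0.0459·1e-05) = 1476 rad/s.
Step 2 — f₀ = ω₀/(2π) = 234.9 Hz.
Step 3 — Parallel Q: Q = R/(ω₀L) = 67.8/(1476·0.0459) = 1.001.
Step 4 — Bandwidth: Δω = ω₀/Q = 1475 rad/s; BW = Δω/(2π) = 234.7 Hz.

(a) f₀ = 234.9 Hz  (b) Q = 1.001  (c) BW = 234.7 Hz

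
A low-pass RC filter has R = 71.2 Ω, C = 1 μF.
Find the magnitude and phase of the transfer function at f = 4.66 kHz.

Step 1 — Angular frequency: ω = 2π·4660 = 2.928e+04 rad/s.
Step 2 — Transfer function: H(jω) = 1/(1 + jωRC).
Step 3 — Denominator: 1 + jωRC = 1 + j·2.928e+04·71.2·1e-06 = 1 + j2.085.
Step 4 — H = 0.1871 - j0.39.
Step 5 — Magnitude: |H| = 0.4325 (-7.3 dB); phase: φ = -64.4°.

|H| = 0.4325 (-7.3 dB), φ = -64.4°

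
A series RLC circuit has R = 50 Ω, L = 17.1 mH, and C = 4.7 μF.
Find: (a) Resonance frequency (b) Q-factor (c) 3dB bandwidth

Step 1 — Resonance condition Im(Z)=0 gives ω₀ = 1/√(LC).
Step 2 — ω₀ = 1/√(0.0171·4.7e-06) = 3527 rad/s.
Step 3 — f₀ = ω₀/(2π) = 561.4 Hz.
Step 4 — Series Q: Q = ω₀L/R = 3527·0.0171/50 = 1.206.
Step 5 — 3dB bandwidth: Δω = ω₀/Q = 2924 rad/s; BW = Δω/(2π) = 465.4 Hz.

(a) f₀ = 561.4 Hz  (b) Q = 1.206  (c) BW = 465.4 Hz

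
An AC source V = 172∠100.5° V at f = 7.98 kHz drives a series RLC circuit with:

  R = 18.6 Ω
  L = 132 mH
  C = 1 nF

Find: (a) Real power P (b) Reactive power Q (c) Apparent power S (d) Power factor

Step 1 — Angular frequency: ω = 2π·f = 2π·7980 = 5.014e+04 rad/s.
Step 2 — Component impedances:
  R: Z = R = 18.6 Ω
  L: Z = jωL = j·5.014e+04·0.132 = 0 + j6618 Ω
  C: Z = 1/(jωC) = -j/(ω·C) = 0 - j1.994e+04 Ω
Step 3 — Series combination: Z_total = R + L + C = 18.6 - j1.333e+04 Ω = 1.333e+04∠-89.9° Ω.
Step 4 — Source phasor: V = 172∠100.5° V = -31.34 + j169.1 V.
Step 5 — Current: I = V / Z = -0.01269 - j0.002334 A = 0.01291∠-169.6° A.
Step 6 — Complex power: S = V·I* = 0.003099 - j2.22 VA.
Step 7 — Real power: P = Re(S) = 0.003099 W.
Step 8 — Reactive power: Q = Im(S) = -2.22 VAR.
Step 9 — Apparent power: |S| = 2.22 VA.
Step 10 — Power factor: PF = P/|S| = 0.001396 (leading).

(a) P = 0.003099 W  (b) Q = -2.22 VAR  (c) S = 2.22 VA  (d) PF = 0.001396 (leading)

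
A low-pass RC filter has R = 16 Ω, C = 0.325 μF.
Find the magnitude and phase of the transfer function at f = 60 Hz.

Step 1 — Angular frequency: ω = 2π·60 = 377 rad/s.
Step 2 — Transfer function: H(jω) = 1/(1 + jωRC).
Step 3 — Denominator: 1 + jωRC = 1 + j·377·16·3.25e-07 = 1 + j0.00196.
Step 4 — H = 1 - j0.00196.
Step 5 — Magnitude: |H| = 1 (-0.0 dB); phase: φ = -0.1°.

|H| = 1 (-0.0 dB), φ = -0.1°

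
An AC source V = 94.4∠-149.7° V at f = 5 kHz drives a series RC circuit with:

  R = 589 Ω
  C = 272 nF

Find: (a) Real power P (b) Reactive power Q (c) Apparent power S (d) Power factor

Step 1 — Angular frequency: ω = 2π·f = 2π·5000 = 3.142e+04 rad/s.
Step 2 — Component impedances:
  R: Z = R = 589 Ω
  C: Z = 1/(jωC) = -j/(ω·C) = 0 - j117 Ω
Step 3 — Series combination: Z_total = R + C = 589 - j117 Ω = 600.5∠-11.2° Ω.
Step 4 — Source phasor: V = 94.4∠-149.7° V = -81.5 - j47.63 V.
Step 5 — Current: I = V / Z = -0.1177 - j0.1042 A = 0.1572∠-138.5° A.
Step 6 — Complex power: S = V·I* = 14.56 - j2.892 VA.
Step 7 — Real power: P = Re(S) = 14.56 W.
Step 8 — Reactive power: Q = Im(S) = -2.892 VAR.
Step 9 — Apparent power: |S| = 14.84 VA.
Step 10 — Power factor: PF = P/|S| = 0.9808 (leading).

(a) P = 14.56 W  (b) Q = -2.892 VAR  (c) S = 14.84 VA  (d) PF = 0.9808 (leading)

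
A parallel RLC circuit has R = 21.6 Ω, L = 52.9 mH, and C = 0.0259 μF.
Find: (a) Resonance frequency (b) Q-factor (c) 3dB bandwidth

Step 1 — Resonance: ω₀ = 1/√(LC) = 1/√(0.0529·2.59e-08) = 2.702e+04 rad/s.
Step 2 — f₀ = ω₀/(2π) = 4300 Hz.
Step 3 — Parallel Q: Q = R/(ω₀L) = 21.6/(2.702e+04·0.0529) = 0.01511.
Step 4 — Bandwidth: Δω = ω₀/Q = 1.788e+06 rad/s; BW = Δω/(2π) = 2.845e+05 Hz.

(a) f₀ = 4300 Hz  (b) Q = 0.01511  (c) BW = 2.845e+05 Hz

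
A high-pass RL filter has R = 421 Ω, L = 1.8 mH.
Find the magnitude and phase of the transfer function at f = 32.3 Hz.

Step 1 — Angular frequency: ω = 2π·32.3 = 202.9 rad/s.
Step 2 — Transfer function: H(jω) = jωL/(R + jωL).
Step 3 — Numerator jωL = j·0.3653; denominator R + jωL = 421 + j0.3653.
Step 4 — H = 7.529e-07 + j0.0008677.
Step 5 — Magnitude: |H| = 0.0008677 (-61.2 dB); phase: φ = 90.0°.

|H| = 0.0008677 (-61.2 dB), φ = 90.0°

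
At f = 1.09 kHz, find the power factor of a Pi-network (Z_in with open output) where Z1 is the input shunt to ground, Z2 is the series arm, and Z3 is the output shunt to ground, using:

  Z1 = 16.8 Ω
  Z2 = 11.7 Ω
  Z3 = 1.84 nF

Step 1 — Angular frequency: ω = 2π·f = 2π·1090 = 6849 rad/s.
Step 2 — Component impedances:
  Z1: Z = R = 16.8 Ω
  Z2: Z = R = 11.7 Ω
  Z3: Z = 1/(jωC) = -j/(ω·C) = 0 - j7.936e+04 Ω
Step 3 — With open output, the series arm Z2 and the output shunt Z3 appear in series to ground: Z2 + Z3 = 11.7 - j7.936e+04 Ω.
Step 4 — Parallel with input shunt Z1: Z_in = Z1 || (Z2 + Z3) = 16.8 - j0.003557 Ω = 16.8∠-0.0° Ω.
Step 5 — Power factor: PF = cos(φ) = Re(Z)/|Z| = 16.8/16.8 = 1.
Step 6 — Type: Im(Z) = -0.003557 ⇒ leading (phase φ = -0.0°).

PF = 1 (leading, φ = -0.0°)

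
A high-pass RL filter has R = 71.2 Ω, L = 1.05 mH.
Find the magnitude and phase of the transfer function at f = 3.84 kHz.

Step 1 — Angular frequency: ω = 2π·3840 = 2.413e+04 rad/s.
Step 2 — Transfer function: H(jω) = jωL/(R + jωL).
Step 3 — Numerator jωL = j·25.33; denominator R + jωL = 71.2 + j25.33.
Step 4 — H = 0.1124 + j0.3158.
Step 5 — Magnitude: |H| = 0.3352 (-9.5 dB); phase: φ = 70.4°.

|H| = 0.3352 (-9.5 dB), φ = 70.4°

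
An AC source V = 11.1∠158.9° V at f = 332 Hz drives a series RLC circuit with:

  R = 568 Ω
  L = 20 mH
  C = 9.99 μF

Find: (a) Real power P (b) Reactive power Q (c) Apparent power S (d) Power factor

Step 1 — Angular frequency: ω = 2π·f = 2π·332 = 2086 rad/s.
Step 2 — Component impedances:
  R: Z = R = 568 Ω
  L: Z = jωL = j·2086·0.02 = 0 + j41.72 Ω
  C: Z = 1/(jωC) = -j/(ω·C) = 0 - j47.99 Ω
Step 3 — Series combination: Z_total = R + L + C = 568 - j6.266 Ω = 568∠-0.6° Ω.
Step 4 — Source phasor: V = 11.1∠158.9° V = -10.36 + j3.996 V.
Step 5 — Current: I = V / Z = -0.01831 + j0.006833 A = 0.01954∠159.5° A.
Step 6 — Complex power: S = V·I* = 0.2169 - j0.002393 VA.
Step 7 — Real power: P = Re(S) = 0.2169 W.
Step 8 — Reactive power: Q = Im(S) = -0.002393 VAR.
Step 9 — Apparent power: |S| = 0.2169 VA.
Step 10 — Power factor: PF = P/|S| = 0.9999 (leading).

(a) P = 0.2169 W  (b) Q = -0.002393 VAR  (c) S = 0.2169 VA  (d) PF = 0.9999 (leading)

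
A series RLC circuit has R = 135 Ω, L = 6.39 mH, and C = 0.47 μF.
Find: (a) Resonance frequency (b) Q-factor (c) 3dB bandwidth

Step 1 — Resonance condition Im(Z)=0 gives ω₀ = 1/√(LC).
Step 2 — ω₀ = 1/√(0.00639·4.7e-07) = 1.825e+04 rad/s.
Step 3 — f₀ = ω₀/(2π) = 2904 Hz.
Step 4 — Series Q: Q = ω₀L/R = 1.825e+04·0.00639/135 = 0.8637.
Step 5 — 3dB bandwidth: Δω = ω₀/Q = 2.113e+04 rad/s; BW = Δω/(2π) = 3362 Hz.

(a) f₀ = 2904 Hz  (b) Q = 0.8637  (c) BW = 3362 Hz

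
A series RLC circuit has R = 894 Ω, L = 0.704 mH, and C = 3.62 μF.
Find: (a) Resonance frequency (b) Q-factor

Step 1 — Resonance condition Im(Z)=0 gives ω₀ = 1/√(LC).
Step 2 — ω₀ = 1/√(0.000704·3.62e-06) = 1.981e+04 rad/s.
Step 3 — f₀ = ω₀/(2π) = 3153 Hz.
Step 4 — Series Q: Q = ω₀L/R = 1.981e+04·0.000704/894 = 0.0156.

(a) f₀ = 3153 Hz  (b) Q = 0.0156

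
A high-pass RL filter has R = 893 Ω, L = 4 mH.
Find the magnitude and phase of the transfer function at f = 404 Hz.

Step 1 — Angular frequency: ω = 2π·404 = 2538 rad/s.
Step 2 — Transfer function: H(jω) = jωL/(R + jωL).
Step 3 — Numerator jωL = j·10.15; denominator R + jωL = 893 + j10.15.
Step 4 — H = 0.0001293 + j0.01137.
Step 5 — Magnitude: |H| = 0.01137 (-38.9 dB); phase: φ = 89.3°.

|H| = 0.01137 (-38.9 dB), φ = 89.3°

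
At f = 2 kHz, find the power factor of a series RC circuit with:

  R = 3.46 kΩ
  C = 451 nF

Step 1 — Angular frequency: ω = 2π·f = 2π·2000 = 1.257e+04 rad/s.
Step 2 — Component impedances:
  R: Z = R = 3460 Ω
  C: Z = 1/(jωC) = -j/(ω·C) = 0 - j176.4 Ω
Step 3 — Series combination: Z_total = R + C = 3460 - j176.4 Ω = 3464∠-2.9° Ω.
Step 4 — Power factor: PF = cos(φ) = Re(Z)/|Z| = 3460/3464.5 = 0.9987.
Step 5 — Type: Im(Z) = -176.4 ⇒ leading (phase φ = -2.9°).

PF = 0.9987 (leading, φ = -2.9°)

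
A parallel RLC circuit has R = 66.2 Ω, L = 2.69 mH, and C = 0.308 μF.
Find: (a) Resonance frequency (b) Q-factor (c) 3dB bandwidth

Step 1 — Resonance: ω₀ = 1/√(LC) = 1/√(0.00269·3.08e-07) = 3.474e+04 rad/s.
Step 2 — f₀ = ω₀/(2π) = 5529 Hz.
Step 3 — Parallel Q: Q = R/(ω₀L) = 66.2/(3.474e+04·0.00269) = 0.7084.
Step 4 — Bandwidth: Δω = ω₀/Q = 4.904e+04 rad/s; BW = Δω/(2π) = 7806 Hz.

(a) f₀ = 5529 Hz  (b) Q = 0.7084  (c) BW = 7806 Hz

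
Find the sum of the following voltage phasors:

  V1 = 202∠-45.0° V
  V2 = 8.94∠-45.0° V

Step 1 — Convert each phasor to rectangular form:
  V1 = 202·(cos(-45.0°) + j·sin(-45.0°)) = 142.8 - j142.8 V
  V2 = 8.94·(cos(-45.0°) + j·sin(-45.0°)) = 6.322 - j6.322 V
Step 2 — Sum components: V_total = 149.2 - j149.2 V.
Step 3 — Convert to polar: |V_total| = 210.9 V, ∠V_total = -45.0°.

V_total = 210.9∠-45.0° V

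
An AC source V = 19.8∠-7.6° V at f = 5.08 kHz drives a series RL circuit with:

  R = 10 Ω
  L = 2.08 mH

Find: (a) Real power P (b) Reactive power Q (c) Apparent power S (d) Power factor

Step 1 — Angular frequency: ω = 2π·f = 2π·5080 = 3.192e+04 rad/s.
Step 2 — Component impedances:
  R: Z = R = 10 Ω
  L: Z = jωL = j·3.192e+04·0.00208 = 0 + j66.39 Ω
Step 3 — Series combination: Z_total = R + L = 10 + j66.39 Ω = 67.14∠81.4° Ω.
Step 4 — Source phasor: V = 19.8∠-7.6° V = 19.63 - j2.619 V.
Step 5 — Current: I = V / Z = 0.00497 - j0.2949 A = 0.2949∠-89.0° A.
Step 6 — Complex power: S = V·I* = 0.8697 + j5.774 VA.
Step 7 — Real power: P = Re(S) = 0.8697 W.
Step 8 — Reactive power: Q = Im(S) = 5.774 VAR.
Step 9 — Apparent power: |S| = 5.839 VA.
Step 10 — Power factor: PF = P/|S| = 0.1489 (lagging).

(a) P = 0.8697 W  (b) Q = 5.774 VAR  (c) S = 5.839 VA  (d) PF = 0.1489 (lagging)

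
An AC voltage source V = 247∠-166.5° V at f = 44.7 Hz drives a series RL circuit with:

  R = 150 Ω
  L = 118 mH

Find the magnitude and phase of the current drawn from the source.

Step 1 — Angular frequency: ω = 2π·f = 2π·44.7 = 280.9 rad/s.
Step 2 — Component impedances:
  R: Z = R = 150 Ω
  L: Z = jωL = j·280.9·0.118 = 0 + j33.14 Ω
Step 3 — Series combination: Z_total = R + L = 150 + j33.14 Ω = 153.6∠12.5° Ω.
Step 4 — Source phasor: V = 247∠-166.5° V = -240.2 - j57.66 V.
Step 5 — Ohm's law: I = V / Z_total = (-240.2 - j57.66) / (150 + j33.14) = -1.608 - j0.02922 A.
Step 6 — Convert to polar: |I| = 1.608 A, ∠I = -179.0°.

I = 1.608∠-179.0° A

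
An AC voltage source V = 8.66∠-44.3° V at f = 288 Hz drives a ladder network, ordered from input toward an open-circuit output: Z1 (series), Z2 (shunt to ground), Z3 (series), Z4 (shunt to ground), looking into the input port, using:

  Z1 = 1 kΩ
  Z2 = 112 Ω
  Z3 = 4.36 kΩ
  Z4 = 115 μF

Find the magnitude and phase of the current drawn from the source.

Step 1 — Angular frequency: ω = 2π·f = 2π·288 = 1810 rad/s.
Step 2 — Component impedances:
  Z1: Z = R = 1000 Ω
  Z2: Z = R = 112 Ω
  Z3: Z = R = 4360 Ω
  Z4: Z = 1/(jωC) = -j/(ω·C) = 0 - j4.805 Ω
Step 3 — Ladder network (open output): work backward from the far end, alternating series and parallel combinations. Z_in = 1109 - j0.003014 Ω = 1109∠-0.0° Ω.
Step 4 — Source phasor: V = 8.66∠-44.3° V = 6.198 - j6.048 V.
Step 5 — Ohm's law: I = V / Z_total = (6.198 - j6.048) / (1109 - j0.003014) = 0.005588 - j0.005453 A.
Step 6 — Convert to polar: |I| = 0.007807 A, ∠I = -44.3°.

I = 0.007807∠-44.3° A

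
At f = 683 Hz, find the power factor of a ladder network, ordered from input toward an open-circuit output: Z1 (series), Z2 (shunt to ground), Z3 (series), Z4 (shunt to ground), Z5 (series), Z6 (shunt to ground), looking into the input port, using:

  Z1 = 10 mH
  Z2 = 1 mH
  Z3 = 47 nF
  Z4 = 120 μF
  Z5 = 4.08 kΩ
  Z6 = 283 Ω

Step 1 — Angular frequency: ω = 2π·f = 2π·683 = 4291 rad/s.
Step 2 — Component impedances:
  Z1: Z = jωL = j·4291·0.01 = 0 + j42.91 Ω
  Z2: Z = jωL = j·4291·0.001 = 0 + j4.291 Ω
  Z3: Z = 1/(jωC) = -j/(ω·C) = 0 - j4958 Ω
  Z4: Z = 1/(jωC) = -j/(ω·C) = 0 - j1.942 Ω
  Z5: Z = R = 4080 Ω
  Z6: Z = R = 283 Ω
Step 3 — Ladder network (open output): work backward from the far end, alternating series and parallel combinations. Z_in = 0 + j47.21 Ω = 47.21∠90.0° Ω.
Step 4 — Power factor: PF = cos(φ) = Re(Z)/|Z| = 6.481e-10/47.21 = 1.373e-11.
Step 5 — Type: Im(Z) = 47.21 ⇒ lagging (phase φ = 90.0°).

PF = 1.373e-11 (lagging, φ = 90.0°)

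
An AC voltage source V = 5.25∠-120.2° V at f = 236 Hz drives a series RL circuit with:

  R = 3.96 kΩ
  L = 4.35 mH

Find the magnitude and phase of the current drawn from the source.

Step 1 — Angular frequency: ω = 2π·f = 2π·236 = 1483 rad/s.
Step 2 — Component impedances:
  R: Z = R = 3960 Ω
  L: Z = jωL = j·1483·0.00435 = 0 + j6.45 Ω
Step 3 — Series combination: Z_total = R + L = 3960 + j6.45 Ω = 3960∠0.1° Ω.
Step 4 — Source phasor: V = 5.25∠-120.2° V = -2.641 - j4.537 V.
Step 5 — Ohm's law: I = V / Z_total = (-2.641 - j4.537) / (3960 + j6.45) = -0.0006687 - j0.001145 A.
Step 6 — Convert to polar: |I| = 0.001326 A, ∠I = -120.3°.

I = 0.001326∠-120.3° A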